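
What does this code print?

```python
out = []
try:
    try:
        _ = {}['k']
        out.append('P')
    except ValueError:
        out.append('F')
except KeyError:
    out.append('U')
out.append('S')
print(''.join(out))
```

Execution trace: 'U' (outer except KeyError) → 'S' (after the try/except). Output: US

Answer: US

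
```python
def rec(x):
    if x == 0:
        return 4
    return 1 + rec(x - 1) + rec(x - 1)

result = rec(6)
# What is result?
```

rec(x) = 1 + 2·rec(x-1), rec(0)=4. Closed form: (4+1)·2^6 - 1 = 319.

Answer: 319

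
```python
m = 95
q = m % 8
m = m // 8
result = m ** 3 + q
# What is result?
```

Trace:
`m = 95` → m = 95
`q = m % 8` → q = 7
`m = m // 8` → m = 11
`result = m ** 3 + q` → result = 1338
So result = 1338

Answer: 1338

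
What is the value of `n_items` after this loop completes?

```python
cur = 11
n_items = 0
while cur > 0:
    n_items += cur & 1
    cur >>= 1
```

Count set bits in 11 (binary: 0b1011)
`n_items` takes the values: 0 → 1 → 2 → 3

Answer: 3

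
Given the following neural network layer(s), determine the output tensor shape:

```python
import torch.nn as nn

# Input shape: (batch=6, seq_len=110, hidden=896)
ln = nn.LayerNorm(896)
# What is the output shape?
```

Input: (6, 110, 896) -> Output: (6, 110, 896)

Answer: (6, 110, 896)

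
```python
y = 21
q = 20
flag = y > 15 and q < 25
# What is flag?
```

Trace:
`y = 21` → y = 21
`q = 20` → q = 20
`flag = y > 15 and q < 25` → flag = True
So flag = True

Answer: True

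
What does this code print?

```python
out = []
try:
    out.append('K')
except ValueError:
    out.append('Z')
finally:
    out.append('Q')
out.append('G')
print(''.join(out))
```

Execution trace: 'K' (try body, no exception) → 'Q' (finally) → 'G' (after the try/except). Output: KQG

Answer: KQG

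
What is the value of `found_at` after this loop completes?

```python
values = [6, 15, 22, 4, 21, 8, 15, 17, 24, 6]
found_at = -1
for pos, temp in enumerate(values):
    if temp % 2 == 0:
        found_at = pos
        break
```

First even number index in [6, 15, 22, 4, 21, 8, 15, 17, 24, 6]
`found_at` takes the values: -1 → 0

Answer: 0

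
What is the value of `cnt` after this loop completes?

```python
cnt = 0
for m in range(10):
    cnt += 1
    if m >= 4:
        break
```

Loop breaks when m reaches 4, cnt is 5
`cnt` takes the values: 0 → 1 → 2 → 3 → 4 → 5

Answer: 5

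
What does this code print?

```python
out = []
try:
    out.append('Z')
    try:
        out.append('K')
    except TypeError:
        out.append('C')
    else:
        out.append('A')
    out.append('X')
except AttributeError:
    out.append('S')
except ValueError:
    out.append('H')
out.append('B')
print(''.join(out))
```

Execution trace: 'Z' (try body) → 'K' (inner try body, no exception) → 'A' (inner else) → 'X' (try body, no exception) → 'B' (after the try/except). Output: ZKAXB

Answer: ZKAXB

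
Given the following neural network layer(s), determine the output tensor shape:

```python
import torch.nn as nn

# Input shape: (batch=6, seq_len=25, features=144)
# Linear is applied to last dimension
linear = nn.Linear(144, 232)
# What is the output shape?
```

Input: (6, 25, 144) -> Output: (6, 25, 232)

Answer: (6, 25, 232)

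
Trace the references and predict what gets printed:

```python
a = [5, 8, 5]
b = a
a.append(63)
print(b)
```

Key concept: basic list aliasing.
Step by step:
`a = [5, 8, 5]` → a = [5, 8, 5]
`b = a` → b = [5, 8, 5] (same object as a)
`a.append(63)` → a = [5, 8, 5, 63] (same object as b); b = [5, 8, 5, 63] (same object as a)
`print(b)` → prints [5, 8, 5, 63]

Answer: [5, 8, 5, 63]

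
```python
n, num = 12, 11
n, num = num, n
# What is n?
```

Trace:
`n, num = 12, 11` → n = 12; num = 11
`n, num = num, n` → n = 11; num = 12
So n = 11

Answer: 11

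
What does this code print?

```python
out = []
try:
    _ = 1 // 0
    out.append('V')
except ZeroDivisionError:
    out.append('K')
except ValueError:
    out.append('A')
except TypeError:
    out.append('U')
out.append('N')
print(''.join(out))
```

Execution trace: 'K' (except ZeroDivisionError) → 'N' (after the try/except). Output: KN

Answer: KN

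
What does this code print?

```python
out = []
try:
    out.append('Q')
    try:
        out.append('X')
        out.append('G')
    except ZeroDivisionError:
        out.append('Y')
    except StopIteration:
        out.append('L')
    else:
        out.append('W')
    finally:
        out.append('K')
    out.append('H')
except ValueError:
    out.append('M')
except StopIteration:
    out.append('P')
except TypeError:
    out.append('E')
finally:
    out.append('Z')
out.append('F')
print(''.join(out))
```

Execution trace: 'Q' (try body) → 'X' (inner try body) → 'G' (inner try body, no exception) → 'W' (inner else) → 'K' (inner finally) → 'H' (try body, no exception) → 'Z' (finally) → 'F' (after the try/except). Output: QXGWKHZF

Answer: QXGWKHZF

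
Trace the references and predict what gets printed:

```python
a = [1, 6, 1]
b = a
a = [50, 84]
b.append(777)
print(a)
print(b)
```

Key concept: rebinding vs mutation: a is rebound to a new list, b still points at the original.
Step by step:
`a = [1, 6, 1]` → a = [1, 6, 1]
`b = a` → b = [1, 6, 1] (same object as a)
`a = [50, 84]` → a = [50, 84]
`b.append(777)` → b = [1, 6, 1, 777]
`print(a)` → prints [50, 84]
`print(b)` → prints [1, 6, 1, 777]

Answer:
[50, 84]
[1, 6, 1, 777]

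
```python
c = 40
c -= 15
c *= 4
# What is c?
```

Trace:
`c = 40` → c = 40
`c -= 15` → c = 25
`c *= 4` → c = 100
So c = 100

Answer: 100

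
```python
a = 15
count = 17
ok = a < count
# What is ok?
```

Trace:
`a = 15` → a = 15
`count = 17` → count = 17
`ok = a < count` → ok = True
So ok = True

Answer: True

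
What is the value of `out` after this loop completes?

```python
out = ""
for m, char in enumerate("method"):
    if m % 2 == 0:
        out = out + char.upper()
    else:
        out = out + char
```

Uppercase even positions in 'method'
`out` takes the values: "" → "M" → "Me" → "MeT" → "MeTh" → "MeThO" → "MeThOd"

Answer: "MeThOd"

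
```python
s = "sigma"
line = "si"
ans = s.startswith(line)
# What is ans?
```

Trace:
`s = "sigma"` → s = 'sigma'
`line = "si"` → line = 'si'
`ans = s.startswith(line)` → ans = True
So ans = True

Answer: True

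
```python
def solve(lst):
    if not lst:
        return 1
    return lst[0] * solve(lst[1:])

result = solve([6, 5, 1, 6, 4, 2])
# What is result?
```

Product over [6, 5, 1, 6, 4, 2] = 6 * 5 * 1 * 6 * 4 * 2 = 1440

Answer: 1440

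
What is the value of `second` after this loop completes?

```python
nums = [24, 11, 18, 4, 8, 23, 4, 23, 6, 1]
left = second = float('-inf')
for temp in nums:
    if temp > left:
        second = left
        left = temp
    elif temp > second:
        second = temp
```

Second largest (with repeats) in [24, 11, 18, 4, 8, 23, 4, 23, 6, 1]
`second` takes the values: -inf → 11 → 18 → 23

Answer: 23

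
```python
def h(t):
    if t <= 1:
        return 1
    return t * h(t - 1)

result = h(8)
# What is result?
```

h(8) = 8 * 7 * 6 * 5 * 4 * 3 * 2 * 1 = 40320

Answer: 40320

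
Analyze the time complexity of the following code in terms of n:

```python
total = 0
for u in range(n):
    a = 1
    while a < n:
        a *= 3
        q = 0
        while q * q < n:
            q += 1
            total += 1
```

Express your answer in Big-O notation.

Each loop level contributes: n × log n × √n. Multiplying the contributions gives O(n√n log n).

Answer: O(n√n log n)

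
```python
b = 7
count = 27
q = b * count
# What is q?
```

Trace:
`b = 7` → b = 7
`count = 27` → count = 27
`q = b * count` → q = 189
So q = 189

Answer: 189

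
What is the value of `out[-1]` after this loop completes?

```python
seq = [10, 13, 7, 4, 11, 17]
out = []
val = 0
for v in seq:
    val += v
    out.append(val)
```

Cumulative sum ends at 62
`out` takes the values: [] → [10] → [10, 23] → [10, 23, 30] → [10, 23, 30, 34] → [10, 23, 30, 34, 45] → [10, 23, 30, 34, 45, 62]
So `out[-1]` = 62

Answer: 62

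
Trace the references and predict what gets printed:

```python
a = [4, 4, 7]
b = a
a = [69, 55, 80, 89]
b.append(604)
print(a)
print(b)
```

Key concept: rebinding vs mutation: a is rebound to a new list, b still points at the original.
Step by step:
`a = [4, 4, 7]` → a = [4, 4, 7]
`b = a` → b = [4, 4, 7] (same object as a)
`a = [69, 55, 80, 89]` → a = [69, 55, 80, 89]
`b.append(604)` → b = [4, 4, 7, 604]
`print(a)` → prints [69, 55, 80, 89]
`print(b)` → prints [4, 4, 7, 604]

Answer:
[69, 55, 80, 89]
[4, 4, 7, 604]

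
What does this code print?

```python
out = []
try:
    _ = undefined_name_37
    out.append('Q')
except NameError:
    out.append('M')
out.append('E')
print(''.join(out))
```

Execution trace: 'M' (except NameError) → 'E' (after the try/except). Output: ME

Answer: ME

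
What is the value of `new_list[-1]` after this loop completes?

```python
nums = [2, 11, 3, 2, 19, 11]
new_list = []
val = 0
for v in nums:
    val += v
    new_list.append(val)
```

Cumulative sum ends at 48
`new_list` takes the values: [] → [2] → [2, 13] → [2, 13, 16] → [2, 13, 16, 18] → [2, 13, 16, 18, 37] → [2, 13, 16, 18, 37, 48]
So `new_list[-1]` = 48

Answer: 48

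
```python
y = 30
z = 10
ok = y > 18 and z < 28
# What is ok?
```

Trace:
`y = 30` → y = 30
`z = 10` → z = 10
`ok = y > 18 and z < 28` → ok = True
So ok = True

Answer: True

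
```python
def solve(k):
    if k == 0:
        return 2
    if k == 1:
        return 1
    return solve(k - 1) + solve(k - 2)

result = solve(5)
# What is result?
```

Build up from base cases: solve(0)=2, solve(1)=1, solve(2)=3, solve(3)=4, solve(4)=7, solve(5)=11

Answer: 11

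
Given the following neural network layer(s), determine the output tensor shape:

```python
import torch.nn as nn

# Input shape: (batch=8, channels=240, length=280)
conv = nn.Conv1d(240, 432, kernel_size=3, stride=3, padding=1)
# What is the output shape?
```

Input: (8, 240, 280) -> Output: (8, 432, 94)

Answer: (8, 432, 94)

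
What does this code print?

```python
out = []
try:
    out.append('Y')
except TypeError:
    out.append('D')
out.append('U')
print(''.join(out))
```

Execution trace: 'Y' (try body, no exception) → 'U' (after the try/except). Output: YU

Answer: YU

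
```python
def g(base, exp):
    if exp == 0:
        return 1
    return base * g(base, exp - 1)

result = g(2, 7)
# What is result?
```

g(2, 7) = 2 * 2 * 2 * 2 * 2 * 2 * 2 = 128

Answer: 128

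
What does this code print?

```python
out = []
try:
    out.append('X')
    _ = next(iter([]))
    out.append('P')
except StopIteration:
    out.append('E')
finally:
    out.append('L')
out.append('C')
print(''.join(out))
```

Execution trace: 'X' (try body) → 'E' (except StopIteration) → 'L' (finally) → 'C' (after the try/except). Output: XELC

Answer: XELC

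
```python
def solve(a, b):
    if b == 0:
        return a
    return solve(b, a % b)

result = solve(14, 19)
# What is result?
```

solve(14, 19) -> solve(19, 14) -> solve(14, 5) -> solve(5, 4) -> solve(4, 1) -> solve(1, 0) -> 1

Answer: 1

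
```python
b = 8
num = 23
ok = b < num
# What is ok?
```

Trace:
`b = 8` → b = 8
`num = 23` → num = 23
`ok = b < num` → ok = True
So ok = True

Answer: True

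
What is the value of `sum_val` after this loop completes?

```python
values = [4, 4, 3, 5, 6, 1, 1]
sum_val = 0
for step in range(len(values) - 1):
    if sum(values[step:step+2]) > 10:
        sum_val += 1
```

Count windows with sum > 10
`sum_val` takes the values: 0 → 1

Answer: 1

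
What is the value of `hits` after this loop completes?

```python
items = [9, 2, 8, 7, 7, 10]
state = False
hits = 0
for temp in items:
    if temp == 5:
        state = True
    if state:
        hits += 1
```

Count elements after first 5 in [9, 2, 8, 7, 7, 10]
`hits` takes the values: 0

Answer: 0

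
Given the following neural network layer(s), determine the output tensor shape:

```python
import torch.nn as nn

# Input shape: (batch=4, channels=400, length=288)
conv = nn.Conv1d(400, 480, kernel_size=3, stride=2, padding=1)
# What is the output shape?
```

Input: (4, 400, 288) -> Output: (4, 480, 144)

Answer: (4, 480, 144)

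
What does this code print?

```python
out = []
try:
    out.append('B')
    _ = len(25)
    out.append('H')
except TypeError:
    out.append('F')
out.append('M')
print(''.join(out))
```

Execution trace: 'B' (try body) → 'F' (except TypeError) → 'M' (after the try/except). Output: BFM

Answer: BFM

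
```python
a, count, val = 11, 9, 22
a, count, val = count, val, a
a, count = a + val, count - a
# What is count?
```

Trace:
`a, count, val = 11, 9, 22` → a = 11; count = 9; val = 22
`a, count, val = count, val, a` → a = 9; count = 22; val = 11
`a, count = a + val, count - a` → a = 20; count = 13
So count = 13

Answer: 13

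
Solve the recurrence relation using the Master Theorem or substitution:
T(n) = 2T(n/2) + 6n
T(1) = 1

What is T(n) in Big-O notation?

By Master Theorem: a=2, b=2, f(n)=6n. Since log_2(2) = 1 and f(n) = Θ(n^1), Case 2 applies. T(n) = O(n log n).

Answer: O(n log n)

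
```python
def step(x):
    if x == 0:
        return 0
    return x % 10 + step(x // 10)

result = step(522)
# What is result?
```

Sum of digits of 522: 2 + 2 + 5 = 9

Answer: 9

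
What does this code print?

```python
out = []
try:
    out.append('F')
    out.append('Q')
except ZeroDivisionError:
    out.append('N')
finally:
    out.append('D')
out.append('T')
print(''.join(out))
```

Execution trace: 'F' (try body) → 'Q' (try body, no exception) → 'D' (finally) → 'T' (after the try/except). Output: FQDT

Answer: FQDT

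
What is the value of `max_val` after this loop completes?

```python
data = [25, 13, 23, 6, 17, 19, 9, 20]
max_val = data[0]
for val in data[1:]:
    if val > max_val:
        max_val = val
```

Maximum of [25, 13, 23, 6, 17, 19, 9, 20]
`max_val` takes the values: 25

Answer: 25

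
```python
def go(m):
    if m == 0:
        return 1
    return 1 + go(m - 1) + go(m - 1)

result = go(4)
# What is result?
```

go(m) = 1 + 2·go(m-1), go(0)=1. Closed form: (1+1)·2^4 - 1 = 31.

Answer: 31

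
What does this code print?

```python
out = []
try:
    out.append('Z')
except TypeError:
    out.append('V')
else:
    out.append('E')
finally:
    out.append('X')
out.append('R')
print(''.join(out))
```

Execution trace: 'Z' (try body, no exception) → 'E' (else) → 'X' (finally) → 'R' (after the try/except). Output: ZEXR

Answer: ZEXR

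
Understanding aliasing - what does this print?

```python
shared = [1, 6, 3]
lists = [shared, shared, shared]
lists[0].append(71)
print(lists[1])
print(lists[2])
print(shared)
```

Key concept: list of same reference.
Step by step:
`shared = [1, 6, 3]` → shared = [1, 6, 3]
`lists = [shared, shared, shared]` → lists = [[1, 6, 3], [1, 6, 3], [1, 6, 3]]
`lists[0].append(71)` → shared = [1, 6, 3, 71]; lists = [[1, 6, 3, 71], [1, 6, 3, 71], [1, 6, 3, 71]]
`print(lists[1])` → prints [1, 6, 3, 71]
`print(lists[2])` → prints [1, 6, 3, 71]
`print(shared)` → prints [1, 6, 3, 71]

Answer:
[1, 6, 3, 71]
[1, 6, 3, 71]
[1, 6, 3, 71]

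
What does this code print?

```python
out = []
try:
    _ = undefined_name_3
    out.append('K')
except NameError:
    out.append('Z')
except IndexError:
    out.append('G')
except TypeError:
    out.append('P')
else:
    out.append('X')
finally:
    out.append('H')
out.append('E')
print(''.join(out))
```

Execution trace: 'Z' (except NameError) → 'H' (finally) → 'E' (after the try/except). Output: ZHE

Answer: ZHE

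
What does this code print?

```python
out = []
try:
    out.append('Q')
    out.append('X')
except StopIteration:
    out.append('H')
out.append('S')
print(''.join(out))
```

Execution trace: 'Q' (try body) → 'X' (try body, no exception) → 'S' (after the try/except). Output: QXS

Answer: QXS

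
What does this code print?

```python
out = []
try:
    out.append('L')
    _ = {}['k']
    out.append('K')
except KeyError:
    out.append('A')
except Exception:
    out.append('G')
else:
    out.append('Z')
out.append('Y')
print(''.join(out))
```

Execution trace: 'L' (try body) → 'A' (except KeyError) → 'Y' (after the try/except). Output: LAY

Answer: LAY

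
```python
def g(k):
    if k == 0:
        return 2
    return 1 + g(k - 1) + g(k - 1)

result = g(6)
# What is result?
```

g(k) = 1 + 2·g(k-1), g(0)=2. Closed form: (2+1)·2^6 - 1 = 191.

Answer: 191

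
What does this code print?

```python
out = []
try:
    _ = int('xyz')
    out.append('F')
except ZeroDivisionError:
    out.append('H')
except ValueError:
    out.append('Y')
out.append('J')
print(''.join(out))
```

Execution trace: 'Y' (except ValueError) → 'J' (after the try/except). Output: YJ

Answer: YJ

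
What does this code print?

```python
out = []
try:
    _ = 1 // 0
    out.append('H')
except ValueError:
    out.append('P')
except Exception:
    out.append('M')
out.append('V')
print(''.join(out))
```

Execution trace: 'M' (except Exception) → 'V' (after the try/except). Output: MV

Answer: MV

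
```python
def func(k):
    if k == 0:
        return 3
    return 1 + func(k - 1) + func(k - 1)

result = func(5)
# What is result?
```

func(k) = 1 + 2·func(k-1), func(0)=3. Closed form: (3+1)·2^5 - 1 = 127.

Answer: 127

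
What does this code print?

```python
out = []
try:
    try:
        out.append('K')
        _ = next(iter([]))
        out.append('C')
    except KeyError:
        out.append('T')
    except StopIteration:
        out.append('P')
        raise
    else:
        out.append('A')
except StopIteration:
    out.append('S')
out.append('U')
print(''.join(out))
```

Execution trace: 'K' (inner try body) → 'P' (inner except StopIteration) → 'S' (outer except StopIteration) → 'U' (after the try/except). Output: KPSU

Answer: KPSU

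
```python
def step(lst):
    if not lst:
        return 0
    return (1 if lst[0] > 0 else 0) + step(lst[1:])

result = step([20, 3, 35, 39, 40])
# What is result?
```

Count of positive elements in [20, 3, 35, 39, 40] = 5

Answer: 5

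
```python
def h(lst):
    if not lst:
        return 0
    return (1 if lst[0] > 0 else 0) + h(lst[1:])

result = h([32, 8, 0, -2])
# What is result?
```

Count of positive elements in [32, 8, 0, -2] = 2

Answer: 2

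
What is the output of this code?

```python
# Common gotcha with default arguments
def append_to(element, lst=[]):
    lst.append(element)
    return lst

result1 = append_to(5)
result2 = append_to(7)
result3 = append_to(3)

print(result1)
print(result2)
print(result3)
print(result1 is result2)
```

Key concept: mutable default argument gotcha.
Step by step:
`result1 = append_to(5)` → result1 = [5]
`result2 = append_to(7)` → result1 = [5, 7] (same object as result2); result2 = [5, 7] (same object as result1)
`result3 = append_to(3)` → result1 = [5, 7, 3] (same object as result2, result3); result2 = [5, 7, 3] (same object as result1, result3); result3 = [5, 7, 3] (same object as result1, result2)
`print(result1)` → prints [5, 7, 3]
`print(result2)` → prints [5, 7, 3]
`print(result3)` → prints [5, 7, 3]
`print(result1 is result2)` → prints True

Answer:
[5, 7, 3]
[5, 7, 3]
[5, 7, 3]
True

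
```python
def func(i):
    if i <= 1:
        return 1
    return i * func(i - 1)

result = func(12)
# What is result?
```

func(12) = 12 * 11 * 10 * 9 * 8 * 7 * 6 * 5 * 4 * 3 * 2 * 1 = 479001600

Answer: 479001600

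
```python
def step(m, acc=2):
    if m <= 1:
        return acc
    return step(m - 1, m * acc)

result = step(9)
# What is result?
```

Accumulator trace (n, acc): (9, 2) -> (8, 18) -> (7, 144) -> (6, 1008) -> (5, 6048) -> (4, 30240) -> (3, 120960) -> (2, 362880) -> (1, 725760) -> return 725760

Answer: 725760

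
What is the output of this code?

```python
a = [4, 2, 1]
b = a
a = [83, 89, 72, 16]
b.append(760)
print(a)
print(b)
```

Key concept: rebinding vs mutation: a is rebound to a new list, b still points at the original.
Step by step:
`a = [4, 2, 1]` → a = [4, 2, 1]
`b = a` → b = [4, 2, 1] (same object as a)
`a = [83, 89, 72, 16]` → a = [83, 89, 72, 16]
`b.append(760)` → b = [4, 2, 1, 760]
`print(a)` → prints [83, 89, 72, 16]
`print(b)` → prints [4, 2, 1, 760]

Answer:
[83, 89, 72, 16]
[4, 2, 1, 760]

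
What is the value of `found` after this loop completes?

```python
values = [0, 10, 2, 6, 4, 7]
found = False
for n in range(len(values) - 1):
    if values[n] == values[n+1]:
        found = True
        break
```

Check consecutive duplicates in [0, 10, 2, 6, 4, 7]
`found` takes the values: False

Answer: False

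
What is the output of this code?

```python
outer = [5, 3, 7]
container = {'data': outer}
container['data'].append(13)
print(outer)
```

Key concept: dict holds reference to list.
Step by step:
`outer = [5, 3, 7]` → outer = [5, 3, 7]
`container = {'data': outer}` → container = {'data': [5, 3, 7]}
`container['data'].append(13)` → outer = [5, 3, 7, 13]; container = {'data': [5, 3, 7, 13]}
`print(outer)` → prints [5, 3, 7, 13]

Answer: [5, 3, 7, 13]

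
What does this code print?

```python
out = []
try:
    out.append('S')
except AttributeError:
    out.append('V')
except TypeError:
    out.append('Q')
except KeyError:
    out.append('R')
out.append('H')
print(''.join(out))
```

Execution trace: 'S' (try body, no exception) → 'H' (after the try/except). Output: SH

Answer: SH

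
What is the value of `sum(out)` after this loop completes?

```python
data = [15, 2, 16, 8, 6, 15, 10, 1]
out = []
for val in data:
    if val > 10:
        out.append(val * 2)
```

Sum of doubled values > 10
`out` takes the values: [] → [30] → [30, 32] → [30, 32, 30]
So `sum(out)` = 92

Answer: 92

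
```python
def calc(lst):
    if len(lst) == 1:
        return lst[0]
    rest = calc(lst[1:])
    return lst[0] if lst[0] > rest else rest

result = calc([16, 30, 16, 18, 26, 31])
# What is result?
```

Recursive max over [16, 30, 16, 18, 26, 31] = 31

Answer: 31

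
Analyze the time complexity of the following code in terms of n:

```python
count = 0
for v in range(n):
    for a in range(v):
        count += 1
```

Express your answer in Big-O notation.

Each loop level contributes: n × n. Multiplying the contributions gives O(n^2).

Answer: O(n^2)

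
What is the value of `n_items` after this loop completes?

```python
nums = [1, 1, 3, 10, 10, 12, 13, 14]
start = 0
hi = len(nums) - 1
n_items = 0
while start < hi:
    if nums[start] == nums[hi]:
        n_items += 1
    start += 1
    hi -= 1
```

Count matching pairs from ends
`n_items` takes the values: 0 → 1

Answer: 1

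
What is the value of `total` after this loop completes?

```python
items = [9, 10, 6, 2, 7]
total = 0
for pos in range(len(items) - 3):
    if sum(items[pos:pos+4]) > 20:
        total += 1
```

Count windows with sum > 20
`total` takes the values: 0 → 1 → 2

Answer: 2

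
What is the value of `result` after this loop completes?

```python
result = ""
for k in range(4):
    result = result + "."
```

Repeat '.' 4 times
`result` takes the values: "" → "." → ".." → "..." → "...."

Answer: "...."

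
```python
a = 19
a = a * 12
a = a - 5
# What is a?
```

Trace:
`a = 19` → a = 19
`a = a * 12` → a = 228
`a = a - 5` → a = 223
So a = 223

Answer: 223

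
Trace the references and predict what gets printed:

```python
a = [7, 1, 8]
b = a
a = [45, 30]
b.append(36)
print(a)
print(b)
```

Key concept: rebinding vs mutation: a is rebound to a new list, b still points at the original.
Step by step:
`a = [7, 1, 8]` → a = [7, 1, 8]
`b = a` → b = [7, 1, 8] (same object as a)
`a = [45, 30]` → a = [45, 30]
`b.append(36)` → b = [7, 1, 8, 36]
`print(a)` → prints [45, 30]
`print(b)` → prints [7, 1, 8, 36]

Answer:
[45, 30]
[7, 1, 8, 36]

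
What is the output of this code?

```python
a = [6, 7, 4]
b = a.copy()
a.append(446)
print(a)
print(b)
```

Key concept: list.copy() creates independent copy.
Step by step:
`a = [6, 7, 4]` → a = [6, 7, 4]
`b = a.copy()` → b = [6, 7, 4]
`a.append(446)` → a = [6, 7, 4, 446]
`print(a)` → prints [6, 7, 4, 446]
`print(b)` → prints [6, 7, 4]

Answer:
[6, 7, 4, 446]
[6, 7, 4]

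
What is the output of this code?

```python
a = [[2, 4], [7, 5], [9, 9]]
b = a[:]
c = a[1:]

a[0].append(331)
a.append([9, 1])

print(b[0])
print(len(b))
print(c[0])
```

Key concept: slice with nested mutation.
Step by step:
`a = [[2, 4], [7, 5], [9, 9]]` → a = [[2, 4], [7, 5], [9, 9]]
`b = a[:]` → b = [[2, 4], [7, 5], [9, 9]]
`c = a[1:]` → c = [[7, 5], [9, 9]]
`a[0].append(331)` → a = [[2, 4, 331], [7, 5], [9, 9]]; b = [[2, 4, 331], [7, 5], [9, 9]]
`a.append([9, 1])` → a = [[2, 4, 331], [7, 5], [9, 9], [9, 1]]
`print(b[0])` → prints [2, 4, 331]
`print(len(b))` → prints 3
`print(c[0])` → prints [7, 5]

Answer:
[2, 4, 331]
3
[7, 5]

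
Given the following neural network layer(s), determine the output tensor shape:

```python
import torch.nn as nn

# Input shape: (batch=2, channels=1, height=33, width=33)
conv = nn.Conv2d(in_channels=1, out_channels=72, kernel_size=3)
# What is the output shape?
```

Input: (2, 1, 33, 33) -> Output: (2, 72, 31, 31)

Answer: (2, 72, 31, 31)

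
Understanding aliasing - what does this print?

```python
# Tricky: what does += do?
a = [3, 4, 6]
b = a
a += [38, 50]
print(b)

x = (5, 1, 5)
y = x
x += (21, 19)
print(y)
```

Key concept: += behavior differs for mutable vs immutable.
Step by step:
`a = [3, 4, 6]` → a = [3, 4, 6]
`b = a` → b = [3, 4, 6] (same object as a)
`a += [38, 50]` → a = [3, 4, 6, 38, 50] (same object as b); b = [3, 4, 6, 38, 50] (same object as a)
`print(b)` → prints [3, 4, 6, 38, 50]
`x = (5, 1, 5)` → x = (5, 1, 5)
`y = x` → y = (5, 1, 5)
`x += (21, 19)` → x = (5, 1, 5, 21, 19)
`print(y)` → prints (5, 1, 5)

Answer:
[3, 4, 6, 38, 50]
(5, 1, 5)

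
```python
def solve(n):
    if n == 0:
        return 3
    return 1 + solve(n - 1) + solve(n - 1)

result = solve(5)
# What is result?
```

solve(n) = 1 + 2·solve(n-1), solve(0)=3. Closed form: (3+1)·2^5 - 1 = 127.

Answer: 127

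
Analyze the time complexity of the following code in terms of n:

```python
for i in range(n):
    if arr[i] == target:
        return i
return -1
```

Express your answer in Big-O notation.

This is Linear search in an array. Time complexity: O(n).

Answer: O(n)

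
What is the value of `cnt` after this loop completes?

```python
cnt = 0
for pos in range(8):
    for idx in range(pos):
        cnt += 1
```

Triangle number: 0+1+2+...+7
`cnt` takes the values: 0 → 1 → 2 → 3 → 4 → 5 → 6 → 7 → 8 → 9 → 10 → 11 → 12 → 13 → 14 → 15 → 16 → 17 → 18 → 19 → 20 → 21 → 22 → 23 → 24 → 25 → 26 → 27 → 28

Answer: 28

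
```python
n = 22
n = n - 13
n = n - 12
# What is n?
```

Trace:
`n = 22` → n = 22
`n = n - 13` → n = 9
`n = n - 12` → n = -3
So n = -3

Answer: -3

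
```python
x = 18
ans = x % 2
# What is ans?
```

Trace:
`x = 18` → x = 18
`ans = x % 2` → ans = 0
So ans = 0

Answer: 0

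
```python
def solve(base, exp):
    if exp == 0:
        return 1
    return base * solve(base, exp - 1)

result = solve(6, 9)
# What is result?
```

solve(6, 9) = 6 * 6 * 6 * 6 * 6 * 6 * 6 * 6 * 6 = 10077696

Answer: 10077696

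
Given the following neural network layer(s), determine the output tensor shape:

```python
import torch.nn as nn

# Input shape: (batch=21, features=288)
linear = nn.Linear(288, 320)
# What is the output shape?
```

Input: (21, 288) -> Output: (21, 320)

Answer: (21, 320)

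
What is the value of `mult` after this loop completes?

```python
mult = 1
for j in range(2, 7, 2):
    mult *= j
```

Product of even numbers 2 to 6
`mult` takes the values: 1 → 2 → 8 → 48

Answer: 48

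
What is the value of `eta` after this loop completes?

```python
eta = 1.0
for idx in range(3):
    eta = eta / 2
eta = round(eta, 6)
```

Halving LR 3 times: 1 / 2^3
`eta` takes the values: 1.0 → 0.5 → 0.25 → 0.125

Answer: 0.125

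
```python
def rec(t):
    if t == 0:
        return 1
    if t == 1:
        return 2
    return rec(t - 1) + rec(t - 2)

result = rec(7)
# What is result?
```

Build up from base cases: rec(0)=1, rec(1)=2, rec(2)=3, rec(3)=5, rec(4)=8, rec(5)=13, rec(6)=21, ..., rec(7)=34

Answer: 34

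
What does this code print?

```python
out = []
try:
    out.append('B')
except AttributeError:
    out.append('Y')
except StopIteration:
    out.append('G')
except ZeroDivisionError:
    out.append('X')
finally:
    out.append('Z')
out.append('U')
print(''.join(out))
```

Execution trace: 'B' (try body, no exception) → 'Z' (finally) → 'U' (after the try/except). Output: BZU

Answer: BZU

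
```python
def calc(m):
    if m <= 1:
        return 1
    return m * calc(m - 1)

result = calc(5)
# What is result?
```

calc(5) = 5 * 4 * 3 * 2 * 1 = 120

Answer: 120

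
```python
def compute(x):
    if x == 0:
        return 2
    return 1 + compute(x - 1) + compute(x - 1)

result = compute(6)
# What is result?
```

compute(x) = 1 + 2·compute(x-1), compute(0)=2. Closed form: (2+1)·2^6 - 1 = 191.

Answer: 191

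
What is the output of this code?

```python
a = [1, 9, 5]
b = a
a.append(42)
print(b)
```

Key concept: basic list aliasing.
Step by step:
`a = [1, 9, 5]` → a = [1, 9, 5]
`b = a` → b = [1, 9, 5] (same object as a)
`a.append(42)` → a = [1, 9, 5, 42] (same object as b); b = [1, 9, 5, 42] (same object as a)
`print(b)` → prints [1, 9, 5, 42]

Answer: [1, 9, 5, 42]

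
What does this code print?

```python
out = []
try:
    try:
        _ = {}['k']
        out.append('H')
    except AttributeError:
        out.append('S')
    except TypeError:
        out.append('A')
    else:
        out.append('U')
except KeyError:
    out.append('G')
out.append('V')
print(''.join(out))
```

Execution trace: 'G' (outer except KeyError) → 'V' (after the try/except). Output: GV

Answer: GV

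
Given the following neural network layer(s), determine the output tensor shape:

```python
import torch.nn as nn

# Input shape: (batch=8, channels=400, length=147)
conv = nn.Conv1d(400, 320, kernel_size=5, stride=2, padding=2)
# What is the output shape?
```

Input: (8, 400, 147) -> Output: (8, 320, 74)

Answer: (8, 320, 74)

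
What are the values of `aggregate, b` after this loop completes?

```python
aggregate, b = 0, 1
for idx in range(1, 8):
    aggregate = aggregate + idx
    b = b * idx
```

Sum and factorial of 1 to 7
`aggregate, b` takes the values: (0, 1) → (1, 1) → (3, 1) → (3, 2) → (6, 2) → (6, 6) → (10, 6) → (10, 24) → (15, 24) → (15, 120) → (21, 120) → (21, 720) → (28, 720) → (28, 5040)

Answer: 28, 5040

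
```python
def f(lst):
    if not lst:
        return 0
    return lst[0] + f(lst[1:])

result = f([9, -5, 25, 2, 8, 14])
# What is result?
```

9 + (-5) + 25 + 2 + 8 + 14 + 0 = 53

Answer: 53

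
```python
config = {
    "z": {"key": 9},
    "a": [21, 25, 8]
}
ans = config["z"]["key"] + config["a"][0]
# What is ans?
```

Trace:
`config = { ...` → config = {'z': {'key': 9}, 'a': [21, 25, 8]}
`ans = config["z"]["key"] + config["a"][0]` → ans = 30
So ans = 30

Answer: 30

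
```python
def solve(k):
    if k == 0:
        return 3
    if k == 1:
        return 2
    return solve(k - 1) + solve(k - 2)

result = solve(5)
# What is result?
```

Build up from base cases: solve(0)=3, solve(1)=2, solve(2)=5, solve(3)=7, solve(4)=12, solve(5)=19

Answer: 19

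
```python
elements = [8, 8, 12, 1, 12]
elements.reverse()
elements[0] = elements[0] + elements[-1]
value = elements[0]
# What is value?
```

Trace:
`elements = [8, 8, 12, 1, 12]` → elements = [8, 8, 12, 1, 12]
`elements.reverse()` → elements = [12, 1, 12, 8, 8]
`elements[0] = elements[0] + elements[-1]` → elements = [20, 1, 12, 8, 8]
`value = elements[0]` → value = 20
So value = 20

Answer: 20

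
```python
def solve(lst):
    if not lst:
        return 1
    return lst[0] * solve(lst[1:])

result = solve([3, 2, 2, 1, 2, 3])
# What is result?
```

Product over [3, 2, 2, 1, 2, 3] = 3 * 2 * 2 * 1 * 2 * 3 = 72

Answer: 72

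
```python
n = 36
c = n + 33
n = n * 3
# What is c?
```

Trace:
`n = 36` → n = 36
`c = n + 33` → c = 69
`n = n * 3` → n = 108
So c = 69

Answer: 69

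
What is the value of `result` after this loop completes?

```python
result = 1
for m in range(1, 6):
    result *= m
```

5! = 120
`result` takes the values: 1 → 2 → 6 → 24 → 120

Answer: 120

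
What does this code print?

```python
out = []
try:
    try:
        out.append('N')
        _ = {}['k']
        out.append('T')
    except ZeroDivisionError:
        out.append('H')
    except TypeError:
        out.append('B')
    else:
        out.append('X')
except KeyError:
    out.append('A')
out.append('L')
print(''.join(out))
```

Execution trace: 'N' (try body) → 'A' (outer except KeyError) → 'L' (after the try/except). Output: NAL

Answer: NAL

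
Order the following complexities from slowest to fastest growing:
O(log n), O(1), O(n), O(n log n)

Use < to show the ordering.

Ordered by growth rate: O(1) < O(log n) < O(n) < O(n log n)

Answer: O(1) < O(log n) < O(n) < O(n log n)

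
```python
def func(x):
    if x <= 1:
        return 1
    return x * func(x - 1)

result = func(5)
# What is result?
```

func(5) = 5 * 4 * 3 * 2 * 1 = 120

Answer: 120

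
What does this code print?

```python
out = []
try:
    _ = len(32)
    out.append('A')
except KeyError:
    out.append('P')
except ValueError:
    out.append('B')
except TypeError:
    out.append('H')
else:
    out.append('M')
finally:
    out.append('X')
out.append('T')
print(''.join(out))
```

Execution trace: 'H' (except TypeError) → 'X' (finally) → 'T' (after the try/except). Output: HXT

Answer: HXT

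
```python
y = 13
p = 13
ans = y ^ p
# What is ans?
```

Trace:
`y = 13` → y = 13
`p = 13` → p = 13
`ans = y ^ p` → ans = 0
So ans = 0

Answer: 0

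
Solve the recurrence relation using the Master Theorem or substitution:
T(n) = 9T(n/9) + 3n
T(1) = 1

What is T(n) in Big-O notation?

By Master Theorem: a=9, b=9, f(n)=3n. Since log_9(9) = 1 and f(n) = Θ(n^1), Case 2 applies. T(n) = O(n log n).

Answer: O(n log n)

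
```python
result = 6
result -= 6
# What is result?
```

Trace:
`result = 6` → result = 6
`result -= 6` → result = 0
So result = 0

Answer: 0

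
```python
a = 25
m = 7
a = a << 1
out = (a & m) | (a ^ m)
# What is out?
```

Trace:
`a = 25` → a = 25
`m = 7` → m = 7
`a = a << 1` → a = 50
`out = (a & m) | (a ^ m)` → out = 55
So out = 55

Answer: 55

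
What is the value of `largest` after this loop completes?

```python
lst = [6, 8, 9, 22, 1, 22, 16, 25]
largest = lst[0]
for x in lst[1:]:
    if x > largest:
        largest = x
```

Maximum of [6, 8, 9, 22, 1, 22, 16, 25]
`largest` takes the values: 6 → 8 → 9 → 22 → 25

Answer: 25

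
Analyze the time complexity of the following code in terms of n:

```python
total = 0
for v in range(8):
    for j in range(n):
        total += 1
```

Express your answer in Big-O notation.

Each loop level contributes: 1 × n. Multiplying the contributions gives O(n).

Answer: O(n)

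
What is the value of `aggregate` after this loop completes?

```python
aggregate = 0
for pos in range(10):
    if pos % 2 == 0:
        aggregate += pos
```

Sum of even numbers 0 to 9
`aggregate` takes the values: 0 → 2 → 6 → 12 → 20

Answer: 20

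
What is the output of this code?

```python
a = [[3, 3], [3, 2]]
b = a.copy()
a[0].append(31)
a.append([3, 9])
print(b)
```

Key concept: shallow copy with nested lists.
Step by step:
`a = [[3, 3], [3, 2]]` → a = [[3, 3], [3, 2]]
`b = a.copy()` → b = [[3, 3], [3, 2]]
`a[0].append(31)` → a = [[3, 3, 31], [3, 2]]; b = [[3, 3, 31], [3, 2]]
`a.append([3, 9])` → a = [[3, 3, 31], [3, 2], [3, 9]]
`print(b)` → prints [[3, 3, 31], [3, 2]]

Answer: [[3, 3, 31], [3, 2]]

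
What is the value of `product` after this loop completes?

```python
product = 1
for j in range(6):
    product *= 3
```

3^6 = 729
`product` takes the values: 1 → 3 → 9 → 27 → 81 → 243 → 729

Answer: 729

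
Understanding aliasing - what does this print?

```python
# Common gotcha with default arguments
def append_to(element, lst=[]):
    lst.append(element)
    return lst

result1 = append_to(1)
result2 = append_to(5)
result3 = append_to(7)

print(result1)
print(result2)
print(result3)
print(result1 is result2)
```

Key concept: mutable default argument gotcha.
Step by step:
`result1 = append_to(1)` → result1 = [1]
`result2 = append_to(5)` → result1 = [1, 5] (same object as result2); result2 = [1, 5] (same object as result1)
`result3 = append_to(7)` → result1 = [1, 5, 7] (same object as result2, result3); result2 = [1, 5, 7] (same object as result1, result3); result3 = [1, 5, 7] (same object as result1, result2)
`print(result1)` → prints [1, 5, 7]
`print(result2)` → prints [1, 5, 7]
`print(result3)` → prints [1, 5, 7]
`print(result1 is result2)` → prints True

Answer:
[1, 5, 7]
[1, 5, 7]
[1, 5, 7]
True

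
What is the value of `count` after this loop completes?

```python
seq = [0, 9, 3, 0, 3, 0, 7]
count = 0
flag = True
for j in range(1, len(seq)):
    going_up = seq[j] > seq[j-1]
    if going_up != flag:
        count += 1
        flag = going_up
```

Count direction changes in [0, 9, 3, 0, 3, 0, 7]
`count` takes the values: 0 → 1 → 2 → 3 → 4

Answer: 4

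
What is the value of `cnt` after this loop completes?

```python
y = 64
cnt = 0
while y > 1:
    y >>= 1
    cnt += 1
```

Count right shifts until 1
`cnt` takes the values: 0 → 1 → 2 → 3 → 4 → 5 → 6

Answer: 6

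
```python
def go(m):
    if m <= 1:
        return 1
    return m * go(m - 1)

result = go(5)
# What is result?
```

go(5) = 5 * 4 * 3 * 2 * 1 = 120

Answer: 120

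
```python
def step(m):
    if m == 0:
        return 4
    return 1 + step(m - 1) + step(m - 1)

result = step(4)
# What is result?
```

step(m) = 1 + 2·step(m-1), step(0)=4. Closed form: (4+1)·2^4 - 1 = 79.

Answer: 79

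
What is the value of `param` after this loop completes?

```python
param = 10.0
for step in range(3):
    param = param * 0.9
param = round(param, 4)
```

Exponential decay: 10.0 * 0.9^3
`param` takes the values: 10.0 → 9.0 → 8.1 → 7.29

Answer: 7.29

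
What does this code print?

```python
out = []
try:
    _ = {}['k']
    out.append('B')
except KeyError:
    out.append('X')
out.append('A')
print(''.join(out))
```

Execution trace: 'X' (except KeyError) → 'A' (after the try/except). Output: XA

Answer: XA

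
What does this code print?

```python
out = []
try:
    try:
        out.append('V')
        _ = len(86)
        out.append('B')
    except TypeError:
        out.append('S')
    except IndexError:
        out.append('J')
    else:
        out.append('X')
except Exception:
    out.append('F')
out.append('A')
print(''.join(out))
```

Execution trace: 'V' (inner try body) → 'S' (inner except TypeError) → 'A' (after the try/except). Output: VSA

Answer: VSA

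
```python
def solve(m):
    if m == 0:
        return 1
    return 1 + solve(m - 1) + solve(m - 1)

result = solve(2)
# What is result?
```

solve(m) = 1 + 2·solve(m-1), solve(0)=1. Closed form: (1+1)·2^2 - 1 = 7.

Answer: 7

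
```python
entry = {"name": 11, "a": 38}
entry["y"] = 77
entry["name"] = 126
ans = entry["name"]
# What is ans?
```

Trace:
`entry = {"name": 11, "a": 38}` → entry = {'name': 11, 'a': 38}
`entry["y"] = 77` → entry = {'name': 11, 'a': 38, 'y': 77}
`entry["name"] = 126` → entry = {'name': 126, 'a': 38, 'y': 77}
`ans = entry["name"]` → ans = 126
So ans = 126

Answer: 126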